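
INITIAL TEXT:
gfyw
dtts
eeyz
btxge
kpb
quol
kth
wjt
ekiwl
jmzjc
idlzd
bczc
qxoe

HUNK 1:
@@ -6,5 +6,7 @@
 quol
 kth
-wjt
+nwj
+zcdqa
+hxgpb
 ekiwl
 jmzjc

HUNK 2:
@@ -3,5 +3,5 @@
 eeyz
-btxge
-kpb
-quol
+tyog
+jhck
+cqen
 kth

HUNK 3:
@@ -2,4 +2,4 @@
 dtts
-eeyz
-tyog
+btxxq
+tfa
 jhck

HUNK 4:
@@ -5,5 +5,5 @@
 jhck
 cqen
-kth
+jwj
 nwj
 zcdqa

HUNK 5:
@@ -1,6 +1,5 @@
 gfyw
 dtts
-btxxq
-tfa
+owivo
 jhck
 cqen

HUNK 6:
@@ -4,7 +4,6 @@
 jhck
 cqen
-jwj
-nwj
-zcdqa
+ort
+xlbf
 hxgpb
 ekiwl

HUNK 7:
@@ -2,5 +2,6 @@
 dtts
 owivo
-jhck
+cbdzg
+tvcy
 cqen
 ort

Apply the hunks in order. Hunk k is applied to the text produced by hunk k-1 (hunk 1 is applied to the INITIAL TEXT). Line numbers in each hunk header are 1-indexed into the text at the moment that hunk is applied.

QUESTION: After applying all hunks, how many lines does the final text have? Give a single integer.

Answer: 14

Derivation:
Hunk 1: at line 6 remove [wjt] add [nwj,zcdqa,hxgpb] -> 15 lines: gfyw dtts eeyz btxge kpb quol kth nwj zcdqa hxgpb ekiwl jmzjc idlzd bczc qxoe
Hunk 2: at line 3 remove [btxge,kpb,quol] add [tyog,jhck,cqen] -> 15 lines: gfyw dtts eeyz tyog jhck cqen kth nwj zcdqa hxgpb ekiwl jmzjc idlzd bczc qxoe
Hunk 3: at line 2 remove [eeyz,tyog] add [btxxq,tfa] -> 15 lines: gfyw dtts btxxq tfa jhck cqen kth nwj zcdqa hxgpb ekiwl jmzjc idlzd bczc qxoe
Hunk 4: at line 5 remove [kth] add [jwj] -> 15 lines: gfyw dtts btxxq tfa jhck cqen jwj nwj zcdqa hxgpb ekiwl jmzjc idlzd bczc qxoe
Hunk 5: at line 1 remove [btxxq,tfa] add [owivo] -> 14 lines: gfyw dtts owivo jhck cqen jwj nwj zcdqa hxgpb ekiwl jmzjc idlzd bczc qxoe
Hunk 6: at line 4 remove [jwj,nwj,zcdqa] add [ort,xlbf] -> 13 lines: gfyw dtts owivo jhck cqen ort xlbf hxgpb ekiwl jmzjc idlzd bczc qxoe
Hunk 7: at line 2 remove [jhck] add [cbdzg,tvcy] -> 14 lines: gfyw dtts owivo cbdzg tvcy cqen ort xlbf hxgpb ekiwl jmzjc idlzd bczc qxoe
Final line count: 14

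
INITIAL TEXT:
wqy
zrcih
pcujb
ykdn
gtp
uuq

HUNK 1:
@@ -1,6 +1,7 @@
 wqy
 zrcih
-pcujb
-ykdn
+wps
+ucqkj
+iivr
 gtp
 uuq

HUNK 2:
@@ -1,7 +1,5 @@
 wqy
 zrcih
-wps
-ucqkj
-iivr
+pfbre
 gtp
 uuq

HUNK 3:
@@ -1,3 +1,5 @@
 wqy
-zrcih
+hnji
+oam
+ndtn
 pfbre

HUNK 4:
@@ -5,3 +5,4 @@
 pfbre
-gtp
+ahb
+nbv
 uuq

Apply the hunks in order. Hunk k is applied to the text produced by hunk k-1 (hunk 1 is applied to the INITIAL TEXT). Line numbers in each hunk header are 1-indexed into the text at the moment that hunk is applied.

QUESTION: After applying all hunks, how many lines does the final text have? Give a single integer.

Hunk 1: at line 1 remove [pcujb,ykdn] add [wps,ucqkj,iivr] -> 7 lines: wqy zrcih wps ucqkj iivr gtp uuq
Hunk 2: at line 1 remove [wps,ucqkj,iivr] add [pfbre] -> 5 lines: wqy zrcih pfbre gtp uuq
Hunk 3: at line 1 remove [zrcih] add [hnji,oam,ndtn] -> 7 lines: wqy hnji oam ndtn pfbre gtp uuq
Hunk 4: at line 5 remove [gtp] add [ahb,nbv] -> 8 lines: wqy hnji oam ndtn pfbre ahb nbv uuq
Final line count: 8

Answer: 8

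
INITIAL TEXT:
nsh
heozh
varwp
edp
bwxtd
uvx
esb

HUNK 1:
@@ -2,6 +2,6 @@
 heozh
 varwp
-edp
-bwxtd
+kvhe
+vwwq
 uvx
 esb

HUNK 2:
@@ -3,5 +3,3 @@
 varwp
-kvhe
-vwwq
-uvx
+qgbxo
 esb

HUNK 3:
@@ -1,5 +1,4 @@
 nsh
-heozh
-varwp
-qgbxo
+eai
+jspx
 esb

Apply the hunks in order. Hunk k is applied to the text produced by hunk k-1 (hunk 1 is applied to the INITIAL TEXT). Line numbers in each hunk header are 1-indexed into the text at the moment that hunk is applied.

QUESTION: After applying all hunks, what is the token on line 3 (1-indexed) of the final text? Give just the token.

Answer: jspx

Derivation:
Hunk 1: at line 2 remove [edp,bwxtd] add [kvhe,vwwq] -> 7 lines: nsh heozh varwp kvhe vwwq uvx esb
Hunk 2: at line 3 remove [kvhe,vwwq,uvx] add [qgbxo] -> 5 lines: nsh heozh varwp qgbxo esb
Hunk 3: at line 1 remove [heozh,varwp,qgbxo] add [eai,jspx] -> 4 lines: nsh eai jspx esb
Final line 3: jspx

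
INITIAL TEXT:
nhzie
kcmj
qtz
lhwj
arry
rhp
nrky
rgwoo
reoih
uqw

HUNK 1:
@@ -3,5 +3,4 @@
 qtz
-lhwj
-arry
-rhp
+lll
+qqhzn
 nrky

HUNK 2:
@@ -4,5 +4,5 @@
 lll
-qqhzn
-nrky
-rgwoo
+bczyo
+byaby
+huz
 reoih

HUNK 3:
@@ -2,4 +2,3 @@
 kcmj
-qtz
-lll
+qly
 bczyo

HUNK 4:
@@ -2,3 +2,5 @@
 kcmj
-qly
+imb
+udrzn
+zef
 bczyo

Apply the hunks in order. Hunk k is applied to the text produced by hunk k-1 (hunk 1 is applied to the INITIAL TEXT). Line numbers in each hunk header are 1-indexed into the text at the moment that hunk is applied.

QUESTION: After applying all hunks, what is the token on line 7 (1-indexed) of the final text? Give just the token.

Answer: byaby

Derivation:
Hunk 1: at line 3 remove [lhwj,arry,rhp] add [lll,qqhzn] -> 9 lines: nhzie kcmj qtz lll qqhzn nrky rgwoo reoih uqw
Hunk 2: at line 4 remove [qqhzn,nrky,rgwoo] add [bczyo,byaby,huz] -> 9 lines: nhzie kcmj qtz lll bczyo byaby huz reoih uqw
Hunk 3: at line 2 remove [qtz,lll] add [qly] -> 8 lines: nhzie kcmj qly bczyo byaby huz reoih uqw
Hunk 4: at line 2 remove [qly] add [imb,udrzn,zef] -> 10 lines: nhzie kcmj imb udrzn zef bczyo byaby huz reoih uqw
Final line 7: byaby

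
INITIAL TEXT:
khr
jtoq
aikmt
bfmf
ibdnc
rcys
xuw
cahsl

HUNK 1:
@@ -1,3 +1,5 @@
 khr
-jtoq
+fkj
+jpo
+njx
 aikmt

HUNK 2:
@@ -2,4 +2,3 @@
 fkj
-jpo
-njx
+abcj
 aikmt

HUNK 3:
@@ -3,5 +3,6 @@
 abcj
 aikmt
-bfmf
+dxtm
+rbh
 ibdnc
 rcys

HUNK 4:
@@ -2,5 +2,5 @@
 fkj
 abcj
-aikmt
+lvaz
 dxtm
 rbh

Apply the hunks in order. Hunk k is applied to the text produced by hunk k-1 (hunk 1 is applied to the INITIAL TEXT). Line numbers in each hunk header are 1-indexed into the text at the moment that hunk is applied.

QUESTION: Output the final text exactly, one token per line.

Hunk 1: at line 1 remove [jtoq] add [fkj,jpo,njx] -> 10 lines: khr fkj jpo njx aikmt bfmf ibdnc rcys xuw cahsl
Hunk 2: at line 2 remove [jpo,njx] add [abcj] -> 9 lines: khr fkj abcj aikmt bfmf ibdnc rcys xuw cahsl
Hunk 3: at line 3 remove [bfmf] add [dxtm,rbh] -> 10 lines: khr fkj abcj aikmt dxtm rbh ibdnc rcys xuw cahsl
Hunk 4: at line 2 remove [aikmt] add [lvaz] -> 10 lines: khr fkj abcj lvaz dxtm rbh ibdnc rcys xuw cahsl

Answer: khr
fkj
abcj
lvaz
dxtm
rbh
ibdnc
rcys
xuw
cahsl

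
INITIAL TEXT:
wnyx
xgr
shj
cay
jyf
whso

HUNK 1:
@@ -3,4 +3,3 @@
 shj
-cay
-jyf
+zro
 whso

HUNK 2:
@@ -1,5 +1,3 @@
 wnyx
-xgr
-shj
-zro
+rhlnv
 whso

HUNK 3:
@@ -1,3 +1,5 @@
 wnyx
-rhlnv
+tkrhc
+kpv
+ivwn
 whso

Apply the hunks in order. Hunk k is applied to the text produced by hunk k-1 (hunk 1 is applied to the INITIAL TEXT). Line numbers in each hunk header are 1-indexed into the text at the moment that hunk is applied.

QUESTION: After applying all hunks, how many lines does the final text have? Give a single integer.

Hunk 1: at line 3 remove [cay,jyf] add [zro] -> 5 lines: wnyx xgr shj zro whso
Hunk 2: at line 1 remove [xgr,shj,zro] add [rhlnv] -> 3 lines: wnyx rhlnv whso
Hunk 3: at line 1 remove [rhlnv] add [tkrhc,kpv,ivwn] -> 5 lines: wnyx tkrhc kpv ivwn whso
Final line count: 5

Answer: 5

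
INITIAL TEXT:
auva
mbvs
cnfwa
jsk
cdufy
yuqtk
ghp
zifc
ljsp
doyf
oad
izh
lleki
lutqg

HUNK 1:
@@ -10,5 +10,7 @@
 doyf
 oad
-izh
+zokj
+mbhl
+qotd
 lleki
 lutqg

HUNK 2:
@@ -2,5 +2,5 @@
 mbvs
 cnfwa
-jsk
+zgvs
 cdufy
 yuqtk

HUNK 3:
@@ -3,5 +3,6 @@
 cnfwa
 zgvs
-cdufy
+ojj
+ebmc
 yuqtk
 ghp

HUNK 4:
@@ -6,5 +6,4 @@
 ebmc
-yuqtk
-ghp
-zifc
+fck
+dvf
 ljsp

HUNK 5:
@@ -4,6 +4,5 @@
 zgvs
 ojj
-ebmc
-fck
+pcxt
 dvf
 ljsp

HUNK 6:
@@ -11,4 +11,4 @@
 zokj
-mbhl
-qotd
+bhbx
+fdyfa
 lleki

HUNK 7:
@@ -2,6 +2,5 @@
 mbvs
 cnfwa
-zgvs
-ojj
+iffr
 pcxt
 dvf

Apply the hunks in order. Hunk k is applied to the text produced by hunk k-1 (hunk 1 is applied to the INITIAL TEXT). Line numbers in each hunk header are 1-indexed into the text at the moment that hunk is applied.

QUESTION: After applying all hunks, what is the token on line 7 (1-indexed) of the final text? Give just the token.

Answer: ljsp

Derivation:
Hunk 1: at line 10 remove [izh] add [zokj,mbhl,qotd] -> 16 lines: auva mbvs cnfwa jsk cdufy yuqtk ghp zifc ljsp doyf oad zokj mbhl qotd lleki lutqg
Hunk 2: at line 2 remove [jsk] add [zgvs] -> 16 lines: auva mbvs cnfwa zgvs cdufy yuqtk ghp zifc ljsp doyf oad zokj mbhl qotd lleki lutqg
Hunk 3: at line 3 remove [cdufy] add [ojj,ebmc] -> 17 lines: auva mbvs cnfwa zgvs ojj ebmc yuqtk ghp zifc ljsp doyf oad zokj mbhl qotd lleki lutqg
Hunk 4: at line 6 remove [yuqtk,ghp,zifc] add [fck,dvf] -> 16 lines: auva mbvs cnfwa zgvs ojj ebmc fck dvf ljsp doyf oad zokj mbhl qotd lleki lutqg
Hunk 5: at line 4 remove [ebmc,fck] add [pcxt] -> 15 lines: auva mbvs cnfwa zgvs ojj pcxt dvf ljsp doyf oad zokj mbhl qotd lleki lutqg
Hunk 6: at line 11 remove [mbhl,qotd] add [bhbx,fdyfa] -> 15 lines: auva mbvs cnfwa zgvs ojj pcxt dvf ljsp doyf oad zokj bhbx fdyfa lleki lutqg
Hunk 7: at line 2 remove [zgvs,ojj] add [iffr] -> 14 lines: auva mbvs cnfwa iffr pcxt dvf ljsp doyf oad zokj bhbx fdyfa lleki lutqg
Final line 7: ljsp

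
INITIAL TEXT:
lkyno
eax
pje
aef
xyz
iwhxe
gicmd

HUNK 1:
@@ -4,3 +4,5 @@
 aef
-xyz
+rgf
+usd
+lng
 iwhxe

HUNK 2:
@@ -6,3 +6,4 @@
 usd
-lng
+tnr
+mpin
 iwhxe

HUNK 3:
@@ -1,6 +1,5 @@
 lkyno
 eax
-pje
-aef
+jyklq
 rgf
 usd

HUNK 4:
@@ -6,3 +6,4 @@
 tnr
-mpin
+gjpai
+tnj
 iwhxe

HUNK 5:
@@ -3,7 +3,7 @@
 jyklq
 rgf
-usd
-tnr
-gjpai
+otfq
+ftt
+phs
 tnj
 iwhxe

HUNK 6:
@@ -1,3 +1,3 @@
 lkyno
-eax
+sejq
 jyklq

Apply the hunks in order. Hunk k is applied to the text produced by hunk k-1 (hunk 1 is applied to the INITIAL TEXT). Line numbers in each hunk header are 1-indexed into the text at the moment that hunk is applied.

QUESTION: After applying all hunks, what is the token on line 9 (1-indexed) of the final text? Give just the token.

Answer: iwhxe

Derivation:
Hunk 1: at line 4 remove [xyz] add [rgf,usd,lng] -> 9 lines: lkyno eax pje aef rgf usd lng iwhxe gicmd
Hunk 2: at line 6 remove [lng] add [tnr,mpin] -> 10 lines: lkyno eax pje aef rgf usd tnr mpin iwhxe gicmd
Hunk 3: at line 1 remove [pje,aef] add [jyklq] -> 9 lines: lkyno eax jyklq rgf usd tnr mpin iwhxe gicmd
Hunk 4: at line 6 remove [mpin] add [gjpai,tnj] -> 10 lines: lkyno eax jyklq rgf usd tnr gjpai tnj iwhxe gicmd
Hunk 5: at line 3 remove [usd,tnr,gjpai] add [otfq,ftt,phs] -> 10 lines: lkyno eax jyklq rgf otfq ftt phs tnj iwhxe gicmd
Hunk 6: at line 1 remove [eax] add [sejq] -> 10 lines: lkyno sejq jyklq rgf otfq ftt phs tnj iwhxe gicmd
Final line 9: iwhxe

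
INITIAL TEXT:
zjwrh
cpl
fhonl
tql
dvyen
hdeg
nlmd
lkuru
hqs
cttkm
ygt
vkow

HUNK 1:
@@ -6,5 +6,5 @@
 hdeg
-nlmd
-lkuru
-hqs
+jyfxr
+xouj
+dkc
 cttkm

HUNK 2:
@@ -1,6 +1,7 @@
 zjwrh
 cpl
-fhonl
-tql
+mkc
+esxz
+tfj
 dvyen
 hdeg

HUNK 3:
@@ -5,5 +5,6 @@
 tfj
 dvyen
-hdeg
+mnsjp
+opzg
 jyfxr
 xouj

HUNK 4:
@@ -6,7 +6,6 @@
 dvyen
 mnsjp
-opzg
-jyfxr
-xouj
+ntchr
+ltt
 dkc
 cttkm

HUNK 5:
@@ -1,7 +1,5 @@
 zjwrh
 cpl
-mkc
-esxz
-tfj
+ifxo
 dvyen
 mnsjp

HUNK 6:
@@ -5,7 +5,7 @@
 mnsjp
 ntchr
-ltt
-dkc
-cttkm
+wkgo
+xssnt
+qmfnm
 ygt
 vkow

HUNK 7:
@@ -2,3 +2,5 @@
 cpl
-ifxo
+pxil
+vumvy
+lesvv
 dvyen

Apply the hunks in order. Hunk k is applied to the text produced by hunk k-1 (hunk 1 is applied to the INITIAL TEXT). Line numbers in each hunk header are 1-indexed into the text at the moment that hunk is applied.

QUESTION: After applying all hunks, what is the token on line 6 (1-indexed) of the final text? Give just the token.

Hunk 1: at line 6 remove [nlmd,lkuru,hqs] add [jyfxr,xouj,dkc] -> 12 lines: zjwrh cpl fhonl tql dvyen hdeg jyfxr xouj dkc cttkm ygt vkow
Hunk 2: at line 1 remove [fhonl,tql] add [mkc,esxz,tfj] -> 13 lines: zjwrh cpl mkc esxz tfj dvyen hdeg jyfxr xouj dkc cttkm ygt vkow
Hunk 3: at line 5 remove [hdeg] add [mnsjp,opzg] -> 14 lines: zjwrh cpl mkc esxz tfj dvyen mnsjp opzg jyfxr xouj dkc cttkm ygt vkow
Hunk 4: at line 6 remove [opzg,jyfxr,xouj] add [ntchr,ltt] -> 13 lines: zjwrh cpl mkc esxz tfj dvyen mnsjp ntchr ltt dkc cttkm ygt vkow
Hunk 5: at line 1 remove [mkc,esxz,tfj] add [ifxo] -> 11 lines: zjwrh cpl ifxo dvyen mnsjp ntchr ltt dkc cttkm ygt vkow
Hunk 6: at line 5 remove [ltt,dkc,cttkm] add [wkgo,xssnt,qmfnm] -> 11 lines: zjwrh cpl ifxo dvyen mnsjp ntchr wkgo xssnt qmfnm ygt vkow
Hunk 7: at line 2 remove [ifxo] add [pxil,vumvy,lesvv] -> 13 lines: zjwrh cpl pxil vumvy lesvv dvyen mnsjp ntchr wkgo xssnt qmfnm ygt vkow
Final line 6: dvyen

Answer: dvyen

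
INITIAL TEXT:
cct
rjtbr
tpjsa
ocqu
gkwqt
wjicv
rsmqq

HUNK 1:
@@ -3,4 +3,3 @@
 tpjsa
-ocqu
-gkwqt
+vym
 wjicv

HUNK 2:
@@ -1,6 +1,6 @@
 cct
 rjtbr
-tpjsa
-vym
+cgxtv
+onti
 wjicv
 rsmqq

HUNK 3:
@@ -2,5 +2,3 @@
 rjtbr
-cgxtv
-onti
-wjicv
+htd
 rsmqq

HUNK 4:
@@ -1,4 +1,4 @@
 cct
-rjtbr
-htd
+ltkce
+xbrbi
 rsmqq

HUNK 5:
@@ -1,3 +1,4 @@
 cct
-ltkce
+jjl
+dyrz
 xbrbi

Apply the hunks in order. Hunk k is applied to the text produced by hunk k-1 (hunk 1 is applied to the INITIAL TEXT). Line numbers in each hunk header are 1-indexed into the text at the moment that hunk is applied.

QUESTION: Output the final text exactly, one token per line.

Hunk 1: at line 3 remove [ocqu,gkwqt] add [vym] -> 6 lines: cct rjtbr tpjsa vym wjicv rsmqq
Hunk 2: at line 1 remove [tpjsa,vym] add [cgxtv,onti] -> 6 lines: cct rjtbr cgxtv onti wjicv rsmqq
Hunk 3: at line 2 remove [cgxtv,onti,wjicv] add [htd] -> 4 lines: cct rjtbr htd rsmqq
Hunk 4: at line 1 remove [rjtbr,htd] add [ltkce,xbrbi] -> 4 lines: cct ltkce xbrbi rsmqq
Hunk 5: at line 1 remove [ltkce] add [jjl,dyrz] -> 5 lines: cct jjl dyrz xbrbi rsmqq

Answer: cct
jjl
dyrz
xbrbi
rsmqq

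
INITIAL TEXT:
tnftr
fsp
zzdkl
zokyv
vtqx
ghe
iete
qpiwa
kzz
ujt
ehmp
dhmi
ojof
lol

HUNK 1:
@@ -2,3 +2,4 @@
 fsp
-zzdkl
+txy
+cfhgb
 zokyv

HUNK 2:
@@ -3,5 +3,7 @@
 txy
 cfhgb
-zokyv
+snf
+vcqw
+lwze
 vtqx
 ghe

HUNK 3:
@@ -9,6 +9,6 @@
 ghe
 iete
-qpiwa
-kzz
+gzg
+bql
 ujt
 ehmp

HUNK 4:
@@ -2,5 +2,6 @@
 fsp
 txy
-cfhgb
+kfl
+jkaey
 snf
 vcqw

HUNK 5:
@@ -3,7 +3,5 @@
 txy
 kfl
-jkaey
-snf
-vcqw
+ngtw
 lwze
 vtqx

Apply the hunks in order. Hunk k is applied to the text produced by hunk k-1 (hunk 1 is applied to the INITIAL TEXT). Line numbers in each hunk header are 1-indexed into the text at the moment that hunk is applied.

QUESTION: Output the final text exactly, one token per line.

Hunk 1: at line 2 remove [zzdkl] add [txy,cfhgb] -> 15 lines: tnftr fsp txy cfhgb zokyv vtqx ghe iete qpiwa kzz ujt ehmp dhmi ojof lol
Hunk 2: at line 3 remove [zokyv] add [snf,vcqw,lwze] -> 17 lines: tnftr fsp txy cfhgb snf vcqw lwze vtqx ghe iete qpiwa kzz ujt ehmp dhmi ojof lol
Hunk 3: at line 9 remove [qpiwa,kzz] add [gzg,bql] -> 17 lines: tnftr fsp txy cfhgb snf vcqw lwze vtqx ghe iete gzg bql ujt ehmp dhmi ojof lol
Hunk 4: at line 2 remove [cfhgb] add [kfl,jkaey] -> 18 lines: tnftr fsp txy kfl jkaey snf vcqw lwze vtqx ghe iete gzg bql ujt ehmp dhmi ojof lol
Hunk 5: at line 3 remove [jkaey,snf,vcqw] add [ngtw] -> 16 lines: tnftr fsp txy kfl ngtw lwze vtqx ghe iete gzg bql ujt ehmp dhmi ojof lol

Answer: tnftr
fsp
txy
kfl
ngtw
lwze
vtqx
ghe
iete
gzg
bql
ujt
ehmp
dhmi
ojof
lol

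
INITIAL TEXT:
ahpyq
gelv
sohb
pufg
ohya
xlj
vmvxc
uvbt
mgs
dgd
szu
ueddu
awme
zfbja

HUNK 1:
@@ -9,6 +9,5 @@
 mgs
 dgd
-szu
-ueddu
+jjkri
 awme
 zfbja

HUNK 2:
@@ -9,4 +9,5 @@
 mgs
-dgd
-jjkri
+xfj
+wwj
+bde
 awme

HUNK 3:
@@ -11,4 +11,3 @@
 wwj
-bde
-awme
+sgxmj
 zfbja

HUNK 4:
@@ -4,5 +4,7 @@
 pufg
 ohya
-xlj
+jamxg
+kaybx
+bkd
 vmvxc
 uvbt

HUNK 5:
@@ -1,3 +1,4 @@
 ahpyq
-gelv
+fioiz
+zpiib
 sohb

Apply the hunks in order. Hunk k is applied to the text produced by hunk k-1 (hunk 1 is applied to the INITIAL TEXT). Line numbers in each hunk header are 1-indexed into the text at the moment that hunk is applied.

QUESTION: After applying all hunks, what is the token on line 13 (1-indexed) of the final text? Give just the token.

Hunk 1: at line 9 remove [szu,ueddu] add [jjkri] -> 13 lines: ahpyq gelv sohb pufg ohya xlj vmvxc uvbt mgs dgd jjkri awme zfbja
Hunk 2: at line 9 remove [dgd,jjkri] add [xfj,wwj,bde] -> 14 lines: ahpyq gelv sohb pufg ohya xlj vmvxc uvbt mgs xfj wwj bde awme zfbja
Hunk 3: at line 11 remove [bde,awme] add [sgxmj] -> 13 lines: ahpyq gelv sohb pufg ohya xlj vmvxc uvbt mgs xfj wwj sgxmj zfbja
Hunk 4: at line 4 remove [xlj] add [jamxg,kaybx,bkd] -> 15 lines: ahpyq gelv sohb pufg ohya jamxg kaybx bkd vmvxc uvbt mgs xfj wwj sgxmj zfbja
Hunk 5: at line 1 remove [gelv] add [fioiz,zpiib] -> 16 lines: ahpyq fioiz zpiib sohb pufg ohya jamxg kaybx bkd vmvxc uvbt mgs xfj wwj sgxmj zfbja
Final line 13: xfj

Answer: xfj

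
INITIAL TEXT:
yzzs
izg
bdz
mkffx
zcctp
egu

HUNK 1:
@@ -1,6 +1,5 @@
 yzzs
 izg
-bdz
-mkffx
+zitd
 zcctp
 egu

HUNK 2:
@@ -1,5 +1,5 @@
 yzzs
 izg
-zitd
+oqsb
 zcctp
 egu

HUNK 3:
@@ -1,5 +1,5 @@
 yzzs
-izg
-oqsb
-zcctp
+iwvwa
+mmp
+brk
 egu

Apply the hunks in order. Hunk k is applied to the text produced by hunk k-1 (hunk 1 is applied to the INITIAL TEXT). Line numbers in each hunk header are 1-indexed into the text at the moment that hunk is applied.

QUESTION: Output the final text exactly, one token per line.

Hunk 1: at line 1 remove [bdz,mkffx] add [zitd] -> 5 lines: yzzs izg zitd zcctp egu
Hunk 2: at line 1 remove [zitd] add [oqsb] -> 5 lines: yzzs izg oqsb zcctp egu
Hunk 3: at line 1 remove [izg,oqsb,zcctp] add [iwvwa,mmp,brk] -> 5 lines: yzzs iwvwa mmp brk egu

Answer: yzzs
iwvwa
mmp
brk
egu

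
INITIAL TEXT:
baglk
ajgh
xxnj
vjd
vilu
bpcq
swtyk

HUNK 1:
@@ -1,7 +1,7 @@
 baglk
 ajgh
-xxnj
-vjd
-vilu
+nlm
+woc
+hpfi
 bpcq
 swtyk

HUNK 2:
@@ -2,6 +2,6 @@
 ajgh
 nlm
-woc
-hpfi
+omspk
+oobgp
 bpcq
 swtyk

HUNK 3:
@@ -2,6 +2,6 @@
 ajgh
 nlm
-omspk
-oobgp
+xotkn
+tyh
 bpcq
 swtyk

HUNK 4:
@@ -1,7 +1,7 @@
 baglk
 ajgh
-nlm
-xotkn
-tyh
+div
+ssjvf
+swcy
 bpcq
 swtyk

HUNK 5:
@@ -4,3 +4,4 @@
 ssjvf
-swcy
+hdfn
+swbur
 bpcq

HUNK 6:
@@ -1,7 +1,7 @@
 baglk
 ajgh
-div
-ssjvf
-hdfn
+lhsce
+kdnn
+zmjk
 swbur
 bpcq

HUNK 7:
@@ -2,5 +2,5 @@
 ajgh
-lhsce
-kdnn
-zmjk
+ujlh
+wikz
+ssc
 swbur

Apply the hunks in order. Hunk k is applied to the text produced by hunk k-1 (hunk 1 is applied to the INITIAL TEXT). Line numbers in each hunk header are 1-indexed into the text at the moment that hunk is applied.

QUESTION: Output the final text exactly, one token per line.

Hunk 1: at line 1 remove [xxnj,vjd,vilu] add [nlm,woc,hpfi] -> 7 lines: baglk ajgh nlm woc hpfi bpcq swtyk
Hunk 2: at line 2 remove [woc,hpfi] add [omspk,oobgp] -> 7 lines: baglk ajgh nlm omspk oobgp bpcq swtyk
Hunk 3: at line 2 remove [omspk,oobgp] add [xotkn,tyh] -> 7 lines: baglk ajgh nlm xotkn tyh bpcq swtyk
Hunk 4: at line 1 remove [nlm,xotkn,tyh] add [div,ssjvf,swcy] -> 7 lines: baglk ajgh div ssjvf swcy bpcq swtyk
Hunk 5: at line 4 remove [swcy] add [hdfn,swbur] -> 8 lines: baglk ajgh div ssjvf hdfn swbur bpcq swtyk
Hunk 6: at line 1 remove [div,ssjvf,hdfn] add [lhsce,kdnn,zmjk] -> 8 lines: baglk ajgh lhsce kdnn zmjk swbur bpcq swtyk
Hunk 7: at line 2 remove [lhsce,kdnn,zmjk] add [ujlh,wikz,ssc] -> 8 lines: baglk ajgh ujlh wikz ssc swbur bpcq swtyk

Answer: baglk
ajgh
ujlh
wikz
ssc
swbur
bpcq
swtyk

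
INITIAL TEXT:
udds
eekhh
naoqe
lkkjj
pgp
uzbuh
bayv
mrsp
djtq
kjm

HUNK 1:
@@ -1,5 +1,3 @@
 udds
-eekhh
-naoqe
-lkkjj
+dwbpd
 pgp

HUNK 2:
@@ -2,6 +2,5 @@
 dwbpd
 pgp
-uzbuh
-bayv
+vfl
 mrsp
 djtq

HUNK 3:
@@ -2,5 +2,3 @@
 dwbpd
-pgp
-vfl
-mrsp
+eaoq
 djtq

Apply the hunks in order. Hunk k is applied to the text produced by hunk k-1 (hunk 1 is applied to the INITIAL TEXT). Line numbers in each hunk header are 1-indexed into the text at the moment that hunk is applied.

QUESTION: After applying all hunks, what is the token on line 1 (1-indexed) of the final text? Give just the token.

Hunk 1: at line 1 remove [eekhh,naoqe,lkkjj] add [dwbpd] -> 8 lines: udds dwbpd pgp uzbuh bayv mrsp djtq kjm
Hunk 2: at line 2 remove [uzbuh,bayv] add [vfl] -> 7 lines: udds dwbpd pgp vfl mrsp djtq kjm
Hunk 3: at line 2 remove [pgp,vfl,mrsp] add [eaoq] -> 5 lines: udds dwbpd eaoq djtq kjm
Final line 1: udds

Answer: udds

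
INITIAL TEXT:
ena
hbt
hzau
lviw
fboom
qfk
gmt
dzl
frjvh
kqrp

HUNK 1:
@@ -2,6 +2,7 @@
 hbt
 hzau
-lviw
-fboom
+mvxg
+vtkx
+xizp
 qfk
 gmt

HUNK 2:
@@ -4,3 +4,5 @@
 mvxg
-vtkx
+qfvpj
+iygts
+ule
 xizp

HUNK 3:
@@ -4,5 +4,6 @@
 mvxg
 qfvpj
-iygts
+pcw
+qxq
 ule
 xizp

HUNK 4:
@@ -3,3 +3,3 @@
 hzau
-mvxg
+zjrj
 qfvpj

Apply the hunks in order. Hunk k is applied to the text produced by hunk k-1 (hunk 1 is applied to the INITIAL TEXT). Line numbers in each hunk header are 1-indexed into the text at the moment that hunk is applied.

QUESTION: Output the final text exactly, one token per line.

Hunk 1: at line 2 remove [lviw,fboom] add [mvxg,vtkx,xizp] -> 11 lines: ena hbt hzau mvxg vtkx xizp qfk gmt dzl frjvh kqrp
Hunk 2: at line 4 remove [vtkx] add [qfvpj,iygts,ule] -> 13 lines: ena hbt hzau mvxg qfvpj iygts ule xizp qfk gmt dzl frjvh kqrp
Hunk 3: at line 4 remove [iygts] add [pcw,qxq] -> 14 lines: ena hbt hzau mvxg qfvpj pcw qxq ule xizp qfk gmt dzl frjvh kqrp
Hunk 4: at line 3 remove [mvxg] add [zjrj] -> 14 lines: ena hbt hzau zjrj qfvpj pcw qxq ule xizp qfk gmt dzl frjvh kqrp

Answer: ena
hbt
hzau
zjrj
qfvpj
pcw
qxq
ule
xizp
qfk
gmt
dzl
frjvh
kqrp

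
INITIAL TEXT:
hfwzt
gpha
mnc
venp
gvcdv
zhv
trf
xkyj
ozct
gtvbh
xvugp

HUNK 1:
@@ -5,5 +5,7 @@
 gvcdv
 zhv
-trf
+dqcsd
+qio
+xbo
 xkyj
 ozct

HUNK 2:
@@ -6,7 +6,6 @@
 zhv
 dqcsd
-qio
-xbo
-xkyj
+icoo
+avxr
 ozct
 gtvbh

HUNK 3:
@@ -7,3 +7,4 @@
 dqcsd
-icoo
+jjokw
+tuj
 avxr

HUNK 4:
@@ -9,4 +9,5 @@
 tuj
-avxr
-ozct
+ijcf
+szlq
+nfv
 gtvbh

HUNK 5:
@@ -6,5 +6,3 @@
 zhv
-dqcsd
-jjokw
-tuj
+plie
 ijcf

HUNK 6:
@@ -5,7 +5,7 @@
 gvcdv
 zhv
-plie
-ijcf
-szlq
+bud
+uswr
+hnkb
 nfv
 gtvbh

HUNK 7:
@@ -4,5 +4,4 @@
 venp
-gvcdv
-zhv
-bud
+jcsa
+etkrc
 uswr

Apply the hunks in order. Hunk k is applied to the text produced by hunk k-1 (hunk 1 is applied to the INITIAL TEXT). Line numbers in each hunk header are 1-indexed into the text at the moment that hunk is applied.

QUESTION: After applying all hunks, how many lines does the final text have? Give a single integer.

Hunk 1: at line 5 remove [trf] add [dqcsd,qio,xbo] -> 13 lines: hfwzt gpha mnc venp gvcdv zhv dqcsd qio xbo xkyj ozct gtvbh xvugp
Hunk 2: at line 6 remove [qio,xbo,xkyj] add [icoo,avxr] -> 12 lines: hfwzt gpha mnc venp gvcdv zhv dqcsd icoo avxr ozct gtvbh xvugp
Hunk 3: at line 7 remove [icoo] add [jjokw,tuj] -> 13 lines: hfwzt gpha mnc venp gvcdv zhv dqcsd jjokw tuj avxr ozct gtvbh xvugp
Hunk 4: at line 9 remove [avxr,ozct] add [ijcf,szlq,nfv] -> 14 lines: hfwzt gpha mnc venp gvcdv zhv dqcsd jjokw tuj ijcf szlq nfv gtvbh xvugp
Hunk 5: at line 6 remove [dqcsd,jjokw,tuj] add [plie] -> 12 lines: hfwzt gpha mnc venp gvcdv zhv plie ijcf szlq nfv gtvbh xvugp
Hunk 6: at line 5 remove [plie,ijcf,szlq] add [bud,uswr,hnkb] -> 12 lines: hfwzt gpha mnc venp gvcdv zhv bud uswr hnkb nfv gtvbh xvugp
Hunk 7: at line 4 remove [gvcdv,zhv,bud] add [jcsa,etkrc] -> 11 lines: hfwzt gpha mnc venp jcsa etkrc uswr hnkb nfv gtvbh xvugp
Final line count: 11

Answer: 11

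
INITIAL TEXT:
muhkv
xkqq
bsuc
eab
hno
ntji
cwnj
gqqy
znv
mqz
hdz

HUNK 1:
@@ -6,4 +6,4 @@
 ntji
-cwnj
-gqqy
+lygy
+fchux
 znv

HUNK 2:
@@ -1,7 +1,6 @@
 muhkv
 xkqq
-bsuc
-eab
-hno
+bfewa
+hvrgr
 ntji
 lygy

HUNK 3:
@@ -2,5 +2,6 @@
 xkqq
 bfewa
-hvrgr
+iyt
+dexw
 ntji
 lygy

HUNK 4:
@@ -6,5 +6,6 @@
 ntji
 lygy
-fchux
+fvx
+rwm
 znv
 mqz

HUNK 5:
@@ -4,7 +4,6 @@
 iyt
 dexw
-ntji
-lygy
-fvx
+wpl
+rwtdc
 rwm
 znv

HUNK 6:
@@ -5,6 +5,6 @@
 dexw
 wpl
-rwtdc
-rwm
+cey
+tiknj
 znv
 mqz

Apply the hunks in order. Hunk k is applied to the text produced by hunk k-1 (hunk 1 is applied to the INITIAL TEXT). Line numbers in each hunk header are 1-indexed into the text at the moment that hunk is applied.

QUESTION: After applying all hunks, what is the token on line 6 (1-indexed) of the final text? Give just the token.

Answer: wpl

Derivation:
Hunk 1: at line 6 remove [cwnj,gqqy] add [lygy,fchux] -> 11 lines: muhkv xkqq bsuc eab hno ntji lygy fchux znv mqz hdz
Hunk 2: at line 1 remove [bsuc,eab,hno] add [bfewa,hvrgr] -> 10 lines: muhkv xkqq bfewa hvrgr ntji lygy fchux znv mqz hdz
Hunk 3: at line 2 remove [hvrgr] add [iyt,dexw] -> 11 lines: muhkv xkqq bfewa iyt dexw ntji lygy fchux znv mqz hdz
Hunk 4: at line 6 remove [fchux] add [fvx,rwm] -> 12 lines: muhkv xkqq bfewa iyt dexw ntji lygy fvx rwm znv mqz hdz
Hunk 5: at line 4 remove [ntji,lygy,fvx] add [wpl,rwtdc] -> 11 lines: muhkv xkqq bfewa iyt dexw wpl rwtdc rwm znv mqz hdz
Hunk 6: at line 5 remove [rwtdc,rwm] add [cey,tiknj] -> 11 lines: muhkv xkqq bfewa iyt dexw wpl cey tiknj znv mqz hdz
Final line 6: wpl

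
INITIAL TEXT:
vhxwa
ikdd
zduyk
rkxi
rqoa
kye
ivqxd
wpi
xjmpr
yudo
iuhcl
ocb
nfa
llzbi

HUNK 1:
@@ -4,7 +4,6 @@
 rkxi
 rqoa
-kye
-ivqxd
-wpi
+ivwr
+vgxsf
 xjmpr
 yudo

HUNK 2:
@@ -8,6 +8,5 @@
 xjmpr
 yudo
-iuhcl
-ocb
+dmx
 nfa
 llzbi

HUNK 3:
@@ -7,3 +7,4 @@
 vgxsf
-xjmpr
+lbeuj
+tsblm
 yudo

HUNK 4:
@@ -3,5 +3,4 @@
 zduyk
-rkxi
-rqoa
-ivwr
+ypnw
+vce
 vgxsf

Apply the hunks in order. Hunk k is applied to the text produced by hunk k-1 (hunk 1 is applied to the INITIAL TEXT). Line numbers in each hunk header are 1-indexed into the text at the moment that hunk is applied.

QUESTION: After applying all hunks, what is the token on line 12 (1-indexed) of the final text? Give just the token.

Answer: llzbi

Derivation:
Hunk 1: at line 4 remove [kye,ivqxd,wpi] add [ivwr,vgxsf] -> 13 lines: vhxwa ikdd zduyk rkxi rqoa ivwr vgxsf xjmpr yudo iuhcl ocb nfa llzbi
Hunk 2: at line 8 remove [iuhcl,ocb] add [dmx] -> 12 lines: vhxwa ikdd zduyk rkxi rqoa ivwr vgxsf xjmpr yudo dmx nfa llzbi
Hunk 3: at line 7 remove [xjmpr] add [lbeuj,tsblm] -> 13 lines: vhxwa ikdd zduyk rkxi rqoa ivwr vgxsf lbeuj tsblm yudo dmx nfa llzbi
Hunk 4: at line 3 remove [rkxi,rqoa,ivwr] add [ypnw,vce] -> 12 lines: vhxwa ikdd zduyk ypnw vce vgxsf lbeuj tsblm yudo dmx nfa llzbi
Final line 12: llzbi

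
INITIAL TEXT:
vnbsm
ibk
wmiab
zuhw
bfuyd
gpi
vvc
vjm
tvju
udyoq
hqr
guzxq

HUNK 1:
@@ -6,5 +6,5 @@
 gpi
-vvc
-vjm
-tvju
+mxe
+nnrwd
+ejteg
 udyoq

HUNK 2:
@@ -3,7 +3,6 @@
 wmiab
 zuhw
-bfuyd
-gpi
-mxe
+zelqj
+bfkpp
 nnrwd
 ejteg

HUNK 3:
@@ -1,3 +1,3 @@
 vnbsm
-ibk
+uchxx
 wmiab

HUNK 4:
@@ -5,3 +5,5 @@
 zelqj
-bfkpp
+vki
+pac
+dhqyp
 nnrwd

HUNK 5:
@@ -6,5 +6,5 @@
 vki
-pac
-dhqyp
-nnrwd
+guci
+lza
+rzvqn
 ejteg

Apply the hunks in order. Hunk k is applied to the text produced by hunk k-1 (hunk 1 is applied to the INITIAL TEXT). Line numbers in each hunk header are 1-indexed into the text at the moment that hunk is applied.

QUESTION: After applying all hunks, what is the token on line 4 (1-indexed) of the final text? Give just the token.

Answer: zuhw

Derivation:
Hunk 1: at line 6 remove [vvc,vjm,tvju] add [mxe,nnrwd,ejteg] -> 12 lines: vnbsm ibk wmiab zuhw bfuyd gpi mxe nnrwd ejteg udyoq hqr guzxq
Hunk 2: at line 3 remove [bfuyd,gpi,mxe] add [zelqj,bfkpp] -> 11 lines: vnbsm ibk wmiab zuhw zelqj bfkpp nnrwd ejteg udyoq hqr guzxq
Hunk 3: at line 1 remove [ibk] add [uchxx] -> 11 lines: vnbsm uchxx wmiab zuhw zelqj bfkpp nnrwd ejteg udyoq hqr guzxq
Hunk 4: at line 5 remove [bfkpp] add [vki,pac,dhqyp] -> 13 lines: vnbsm uchxx wmiab zuhw zelqj vki pac dhqyp nnrwd ejteg udyoq hqr guzxq
Hunk 5: at line 6 remove [pac,dhqyp,nnrwd] add [guci,lza,rzvqn] -> 13 lines: vnbsm uchxx wmiab zuhw zelqj vki guci lza rzvqn ejteg udyoq hqr guzxq
Final line 4: zuhw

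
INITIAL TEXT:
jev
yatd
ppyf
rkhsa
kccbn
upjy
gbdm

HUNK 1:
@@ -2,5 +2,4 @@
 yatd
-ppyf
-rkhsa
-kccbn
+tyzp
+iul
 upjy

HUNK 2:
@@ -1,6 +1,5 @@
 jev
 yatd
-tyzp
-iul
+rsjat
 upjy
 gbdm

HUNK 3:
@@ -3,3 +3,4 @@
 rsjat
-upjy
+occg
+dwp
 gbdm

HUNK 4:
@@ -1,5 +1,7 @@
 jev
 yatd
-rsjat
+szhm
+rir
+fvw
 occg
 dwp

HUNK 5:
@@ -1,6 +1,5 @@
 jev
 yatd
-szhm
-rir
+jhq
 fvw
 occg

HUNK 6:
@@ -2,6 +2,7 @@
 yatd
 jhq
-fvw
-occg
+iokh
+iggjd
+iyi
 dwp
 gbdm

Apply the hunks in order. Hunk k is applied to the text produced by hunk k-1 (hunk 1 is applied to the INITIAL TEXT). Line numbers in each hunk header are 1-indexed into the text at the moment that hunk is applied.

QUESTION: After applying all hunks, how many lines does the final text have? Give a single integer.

Answer: 8

Derivation:
Hunk 1: at line 2 remove [ppyf,rkhsa,kccbn] add [tyzp,iul] -> 6 lines: jev yatd tyzp iul upjy gbdm
Hunk 2: at line 1 remove [tyzp,iul] add [rsjat] -> 5 lines: jev yatd rsjat upjy gbdm
Hunk 3: at line 3 remove [upjy] add [occg,dwp] -> 6 lines: jev yatd rsjat occg dwp gbdm
Hunk 4: at line 1 remove [rsjat] add [szhm,rir,fvw] -> 8 lines: jev yatd szhm rir fvw occg dwp gbdm
Hunk 5: at line 1 remove [szhm,rir] add [jhq] -> 7 lines: jev yatd jhq fvw occg dwp gbdm
Hunk 6: at line 2 remove [fvw,occg] add [iokh,iggjd,iyi] -> 8 lines: jev yatd jhq iokh iggjd iyi dwp gbdm
Final line count: 8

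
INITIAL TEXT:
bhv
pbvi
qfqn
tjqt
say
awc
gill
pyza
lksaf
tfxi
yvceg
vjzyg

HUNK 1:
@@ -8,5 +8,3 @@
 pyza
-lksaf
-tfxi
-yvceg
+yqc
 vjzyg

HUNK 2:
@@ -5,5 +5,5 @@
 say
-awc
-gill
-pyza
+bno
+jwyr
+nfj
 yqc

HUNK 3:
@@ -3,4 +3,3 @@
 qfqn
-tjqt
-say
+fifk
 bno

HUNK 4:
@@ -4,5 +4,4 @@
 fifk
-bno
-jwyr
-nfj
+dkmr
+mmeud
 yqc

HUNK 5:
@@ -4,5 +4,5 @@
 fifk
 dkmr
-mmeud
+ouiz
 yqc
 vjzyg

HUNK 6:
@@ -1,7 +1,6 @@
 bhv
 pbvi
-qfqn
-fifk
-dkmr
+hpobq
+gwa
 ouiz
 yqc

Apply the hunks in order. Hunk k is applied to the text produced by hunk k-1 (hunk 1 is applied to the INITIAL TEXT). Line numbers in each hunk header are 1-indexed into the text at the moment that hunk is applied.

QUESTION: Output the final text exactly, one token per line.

Answer: bhv
pbvi
hpobq
gwa
ouiz
yqc
vjzyg

Derivation:
Hunk 1: at line 8 remove [lksaf,tfxi,yvceg] add [yqc] -> 10 lines: bhv pbvi qfqn tjqt say awc gill pyza yqc vjzyg
Hunk 2: at line 5 remove [awc,gill,pyza] add [bno,jwyr,nfj] -> 10 lines: bhv pbvi qfqn tjqt say bno jwyr nfj yqc vjzyg
Hunk 3: at line 3 remove [tjqt,say] add [fifk] -> 9 lines: bhv pbvi qfqn fifk bno jwyr nfj yqc vjzyg
Hunk 4: at line 4 remove [bno,jwyr,nfj] add [dkmr,mmeud] -> 8 lines: bhv pbvi qfqn fifk dkmr mmeud yqc vjzyg
Hunk 5: at line 4 remove [mmeud] add [ouiz] -> 8 lines: bhv pbvi qfqn fifk dkmr ouiz yqc vjzyg
Hunk 6: at line 1 remove [qfqn,fifk,dkmr] add [hpobq,gwa] -> 7 lines: bhv pbvi hpobq gwa ouiz yqc vjzyg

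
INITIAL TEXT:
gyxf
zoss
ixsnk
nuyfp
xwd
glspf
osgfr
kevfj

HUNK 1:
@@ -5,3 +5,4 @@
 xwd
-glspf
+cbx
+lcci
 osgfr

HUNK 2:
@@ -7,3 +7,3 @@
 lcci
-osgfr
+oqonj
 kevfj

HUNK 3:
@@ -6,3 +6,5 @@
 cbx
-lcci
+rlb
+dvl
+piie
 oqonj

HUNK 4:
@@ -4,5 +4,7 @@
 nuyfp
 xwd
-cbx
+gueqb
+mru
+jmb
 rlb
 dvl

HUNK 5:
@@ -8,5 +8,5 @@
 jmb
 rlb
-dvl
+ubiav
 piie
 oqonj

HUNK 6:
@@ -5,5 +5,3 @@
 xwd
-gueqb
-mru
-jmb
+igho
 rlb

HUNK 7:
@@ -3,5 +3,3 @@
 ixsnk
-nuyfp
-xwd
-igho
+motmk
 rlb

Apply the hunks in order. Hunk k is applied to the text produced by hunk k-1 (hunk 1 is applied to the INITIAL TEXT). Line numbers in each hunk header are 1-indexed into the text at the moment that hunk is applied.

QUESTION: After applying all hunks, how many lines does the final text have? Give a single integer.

Answer: 9

Derivation:
Hunk 1: at line 5 remove [glspf] add [cbx,lcci] -> 9 lines: gyxf zoss ixsnk nuyfp xwd cbx lcci osgfr kevfj
Hunk 2: at line 7 remove [osgfr] add [oqonj] -> 9 lines: gyxf zoss ixsnk nuyfp xwd cbx lcci oqonj kevfj
Hunk 3: at line 6 remove [lcci] add [rlb,dvl,piie] -> 11 lines: gyxf zoss ixsnk nuyfp xwd cbx rlb dvl piie oqonj kevfj
Hunk 4: at line 4 remove [cbx] add [gueqb,mru,jmb] -> 13 lines: gyxf zoss ixsnk nuyfp xwd gueqb mru jmb rlb dvl piie oqonj kevfj
Hunk 5: at line 8 remove [dvl] add [ubiav] -> 13 lines: gyxf zoss ixsnk nuyfp xwd gueqb mru jmb rlb ubiav piie oqonj kevfj
Hunk 6: at line 5 remove [gueqb,mru,jmb] add [igho] -> 11 lines: gyxf zoss ixsnk nuyfp xwd igho rlb ubiav piie oqonj kevfj
Hunk 7: at line 3 remove [nuyfp,xwd,igho] add [motmk] -> 9 lines: gyxf zoss ixsnk motmk rlb ubiav piie oqonj kevfj
Final line count: 9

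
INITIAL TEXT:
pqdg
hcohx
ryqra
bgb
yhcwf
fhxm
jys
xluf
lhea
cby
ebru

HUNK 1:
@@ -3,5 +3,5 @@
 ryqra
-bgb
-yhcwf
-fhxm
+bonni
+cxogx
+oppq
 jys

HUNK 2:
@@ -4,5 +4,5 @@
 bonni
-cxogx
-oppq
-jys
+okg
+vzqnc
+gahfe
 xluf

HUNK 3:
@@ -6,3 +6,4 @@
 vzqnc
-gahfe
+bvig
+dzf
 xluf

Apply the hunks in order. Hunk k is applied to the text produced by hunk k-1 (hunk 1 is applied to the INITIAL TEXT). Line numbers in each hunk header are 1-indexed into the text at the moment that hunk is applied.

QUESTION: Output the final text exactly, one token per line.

Answer: pqdg
hcohx
ryqra
bonni
okg
vzqnc
bvig
dzf
xluf
lhea
cby
ebru

Derivation:
Hunk 1: at line 3 remove [bgb,yhcwf,fhxm] add [bonni,cxogx,oppq] -> 11 lines: pqdg hcohx ryqra bonni cxogx oppq jys xluf lhea cby ebru
Hunk 2: at line 4 remove [cxogx,oppq,jys] add [okg,vzqnc,gahfe] -> 11 lines: pqdg hcohx ryqra bonni okg vzqnc gahfe xluf lhea cby ebru
Hunk 3: at line 6 remove [gahfe] add [bvig,dzf] -> 12 lines: pqdg hcohx ryqra bonni okg vzqnc bvig dzf xluf lhea cby ebru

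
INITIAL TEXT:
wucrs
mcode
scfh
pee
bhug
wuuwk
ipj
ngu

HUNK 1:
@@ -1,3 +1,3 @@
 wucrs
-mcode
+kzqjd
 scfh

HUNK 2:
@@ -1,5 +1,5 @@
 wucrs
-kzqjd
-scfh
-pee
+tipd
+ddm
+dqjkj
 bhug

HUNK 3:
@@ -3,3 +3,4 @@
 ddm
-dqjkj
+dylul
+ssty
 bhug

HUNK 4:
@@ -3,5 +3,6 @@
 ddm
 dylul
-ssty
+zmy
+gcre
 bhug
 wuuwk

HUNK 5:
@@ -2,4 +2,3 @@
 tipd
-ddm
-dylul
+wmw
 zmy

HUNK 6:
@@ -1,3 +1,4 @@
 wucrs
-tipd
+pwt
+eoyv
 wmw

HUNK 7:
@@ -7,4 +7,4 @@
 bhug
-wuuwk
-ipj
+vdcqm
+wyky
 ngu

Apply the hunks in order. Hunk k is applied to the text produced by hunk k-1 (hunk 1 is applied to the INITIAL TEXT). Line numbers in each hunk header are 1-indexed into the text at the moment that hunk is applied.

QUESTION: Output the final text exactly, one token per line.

Answer: wucrs
pwt
eoyv
wmw
zmy
gcre
bhug
vdcqm
wyky
ngu

Derivation:
Hunk 1: at line 1 remove [mcode] add [kzqjd] -> 8 lines: wucrs kzqjd scfh pee bhug wuuwk ipj ngu
Hunk 2: at line 1 remove [kzqjd,scfh,pee] add [tipd,ddm,dqjkj] -> 8 lines: wucrs tipd ddm dqjkj bhug wuuwk ipj ngu
Hunk 3: at line 3 remove [dqjkj] add [dylul,ssty] -> 9 lines: wucrs tipd ddm dylul ssty bhug wuuwk ipj ngu
Hunk 4: at line 3 remove [ssty] add [zmy,gcre] -> 10 lines: wucrs tipd ddm dylul zmy gcre bhug wuuwk ipj ngu
Hunk 5: at line 2 remove [ddm,dylul] add [wmw] -> 9 lines: wucrs tipd wmw zmy gcre bhug wuuwk ipj ngu
Hunk 6: at line 1 remove [tipd] add [pwt,eoyv] -> 10 lines: wucrs pwt eoyv wmw zmy gcre bhug wuuwk ipj ngu
Hunk 7: at line 7 remove [wuuwk,ipj] add [vdcqm,wyky] -> 10 lines: wucrs pwt eoyv wmw zmy gcre bhug vdcqm wyky ngu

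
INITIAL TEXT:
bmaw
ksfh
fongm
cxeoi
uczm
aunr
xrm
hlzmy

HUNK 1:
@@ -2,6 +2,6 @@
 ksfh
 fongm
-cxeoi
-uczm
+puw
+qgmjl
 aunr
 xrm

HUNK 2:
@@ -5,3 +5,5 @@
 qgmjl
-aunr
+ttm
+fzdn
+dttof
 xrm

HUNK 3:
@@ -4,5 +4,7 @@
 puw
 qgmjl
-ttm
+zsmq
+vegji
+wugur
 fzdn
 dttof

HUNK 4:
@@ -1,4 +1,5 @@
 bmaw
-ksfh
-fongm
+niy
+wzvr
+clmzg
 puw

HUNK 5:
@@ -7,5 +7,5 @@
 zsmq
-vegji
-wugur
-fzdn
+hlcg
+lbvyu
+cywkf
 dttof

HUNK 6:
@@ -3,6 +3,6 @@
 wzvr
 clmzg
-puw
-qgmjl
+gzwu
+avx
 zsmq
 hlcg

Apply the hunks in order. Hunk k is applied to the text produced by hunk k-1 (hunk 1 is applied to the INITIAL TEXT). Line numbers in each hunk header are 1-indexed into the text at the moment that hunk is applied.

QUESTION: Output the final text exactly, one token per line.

Answer: bmaw
niy
wzvr
clmzg
gzwu
avx
zsmq
hlcg
lbvyu
cywkf
dttof
xrm
hlzmy

Derivation:
Hunk 1: at line 2 remove [cxeoi,uczm] add [puw,qgmjl] -> 8 lines: bmaw ksfh fongm puw qgmjl aunr xrm hlzmy
Hunk 2: at line 5 remove [aunr] add [ttm,fzdn,dttof] -> 10 lines: bmaw ksfh fongm puw qgmjl ttm fzdn dttof xrm hlzmy
Hunk 3: at line 4 remove [ttm] add [zsmq,vegji,wugur] -> 12 lines: bmaw ksfh fongm puw qgmjl zsmq vegji wugur fzdn dttof xrm hlzmy
Hunk 4: at line 1 remove [ksfh,fongm] add [niy,wzvr,clmzg] -> 13 lines: bmaw niy wzvr clmzg puw qgmjl zsmq vegji wugur fzdn dttof xrm hlzmy
Hunk 5: at line 7 remove [vegji,wugur,fzdn] add [hlcg,lbvyu,cywkf] -> 13 lines: bmaw niy wzvr clmzg puw qgmjl zsmq hlcg lbvyu cywkf dttof xrm hlzmy
Hunk 6: at line 3 remove [puw,qgmjl] add [gzwu,avx] -> 13 lines: bmaw niy wzvr clmzg gzwu avx zsmq hlcg lbvyu cywkf dttof xrm hlzmy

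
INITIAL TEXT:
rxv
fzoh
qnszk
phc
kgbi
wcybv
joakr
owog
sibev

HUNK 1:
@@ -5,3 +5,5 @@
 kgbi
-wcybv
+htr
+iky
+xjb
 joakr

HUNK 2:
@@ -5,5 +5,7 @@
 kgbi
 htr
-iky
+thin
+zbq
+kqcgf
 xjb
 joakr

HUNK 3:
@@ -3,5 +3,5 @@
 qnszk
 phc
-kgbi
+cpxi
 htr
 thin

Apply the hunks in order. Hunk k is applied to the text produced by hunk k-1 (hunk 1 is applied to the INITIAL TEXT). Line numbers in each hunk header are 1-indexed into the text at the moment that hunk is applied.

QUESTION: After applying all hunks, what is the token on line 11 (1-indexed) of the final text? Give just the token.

Hunk 1: at line 5 remove [wcybv] add [htr,iky,xjb] -> 11 lines: rxv fzoh qnszk phc kgbi htr iky xjb joakr owog sibev
Hunk 2: at line 5 remove [iky] add [thin,zbq,kqcgf] -> 13 lines: rxv fzoh qnszk phc kgbi htr thin zbq kqcgf xjb joakr owog sibev
Hunk 3: at line 3 remove [kgbi] add [cpxi] -> 13 lines: rxv fzoh qnszk phc cpxi htr thin zbq kqcgf xjb joakr owog sibev
Final line 11: joakr

Answer: joakr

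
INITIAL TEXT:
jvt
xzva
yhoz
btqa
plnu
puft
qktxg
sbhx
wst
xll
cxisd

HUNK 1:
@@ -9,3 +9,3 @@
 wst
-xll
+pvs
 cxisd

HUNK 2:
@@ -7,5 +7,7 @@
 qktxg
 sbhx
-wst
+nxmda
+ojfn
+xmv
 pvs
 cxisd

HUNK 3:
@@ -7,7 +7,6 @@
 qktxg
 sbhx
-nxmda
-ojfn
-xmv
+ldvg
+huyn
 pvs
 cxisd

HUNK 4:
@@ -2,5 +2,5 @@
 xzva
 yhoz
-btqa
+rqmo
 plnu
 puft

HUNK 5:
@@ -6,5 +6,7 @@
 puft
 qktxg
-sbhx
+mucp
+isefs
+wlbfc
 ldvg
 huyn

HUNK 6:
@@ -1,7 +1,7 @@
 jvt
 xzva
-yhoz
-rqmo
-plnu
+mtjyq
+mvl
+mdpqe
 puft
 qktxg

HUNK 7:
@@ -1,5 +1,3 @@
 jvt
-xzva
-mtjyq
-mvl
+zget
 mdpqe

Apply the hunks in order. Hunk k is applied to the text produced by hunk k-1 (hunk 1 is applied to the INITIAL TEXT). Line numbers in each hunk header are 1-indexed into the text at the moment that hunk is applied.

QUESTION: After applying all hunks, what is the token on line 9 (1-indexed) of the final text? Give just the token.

Hunk 1: at line 9 remove [xll] add [pvs] -> 11 lines: jvt xzva yhoz btqa plnu puft qktxg sbhx wst pvs cxisd
Hunk 2: at line 7 remove [wst] add [nxmda,ojfn,xmv] -> 13 lines: jvt xzva yhoz btqa plnu puft qktxg sbhx nxmda ojfn xmv pvs cxisd
Hunk 3: at line 7 remove [nxmda,ojfn,xmv] add [ldvg,huyn] -> 12 lines: jvt xzva yhoz btqa plnu puft qktxg sbhx ldvg huyn pvs cxisd
Hunk 4: at line 2 remove [btqa] add [rqmo] -> 12 lines: jvt xzva yhoz rqmo plnu puft qktxg sbhx ldvg huyn pvs cxisd
Hunk 5: at line 6 remove [sbhx] add [mucp,isefs,wlbfc] -> 14 lines: jvt xzva yhoz rqmo plnu puft qktxg mucp isefs wlbfc ldvg huyn pvs cxisd
Hunk 6: at line 1 remove [yhoz,rqmo,plnu] add [mtjyq,mvl,mdpqe] -> 14 lines: jvt xzva mtjyq mvl mdpqe puft qktxg mucp isefs wlbfc ldvg huyn pvs cxisd
Hunk 7: at line 1 remove [xzva,mtjyq,mvl] add [zget] -> 12 lines: jvt zget mdpqe puft qktxg mucp isefs wlbfc ldvg huyn pvs cxisd
Final line 9: ldvg

Answer: ldvg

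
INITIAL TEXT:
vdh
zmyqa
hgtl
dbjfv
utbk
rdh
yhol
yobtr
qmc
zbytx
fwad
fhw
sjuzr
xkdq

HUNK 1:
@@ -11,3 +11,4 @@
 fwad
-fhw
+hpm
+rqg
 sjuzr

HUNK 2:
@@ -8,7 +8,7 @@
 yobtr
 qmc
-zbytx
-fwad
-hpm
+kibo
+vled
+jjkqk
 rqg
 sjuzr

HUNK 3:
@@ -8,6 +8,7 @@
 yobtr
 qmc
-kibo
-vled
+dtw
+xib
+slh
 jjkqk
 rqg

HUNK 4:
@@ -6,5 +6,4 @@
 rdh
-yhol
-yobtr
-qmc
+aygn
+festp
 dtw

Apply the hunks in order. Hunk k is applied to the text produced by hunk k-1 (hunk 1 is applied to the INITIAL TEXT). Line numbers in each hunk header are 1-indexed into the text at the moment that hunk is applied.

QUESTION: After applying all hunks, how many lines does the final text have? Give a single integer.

Answer: 15

Derivation:
Hunk 1: at line 11 remove [fhw] add [hpm,rqg] -> 15 lines: vdh zmyqa hgtl dbjfv utbk rdh yhol yobtr qmc zbytx fwad hpm rqg sjuzr xkdq
Hunk 2: at line 8 remove [zbytx,fwad,hpm] add [kibo,vled,jjkqk] -> 15 lines: vdh zmyqa hgtl dbjfv utbk rdh yhol yobtr qmc kibo vled jjkqk rqg sjuzr xkdq
Hunk 3: at line 8 remove [kibo,vled] add [dtw,xib,slh] -> 16 lines: vdh zmyqa hgtl dbjfv utbk rdh yhol yobtr qmc dtw xib slh jjkqk rqg sjuzr xkdq
Hunk 4: at line 6 remove [yhol,yobtr,qmc] add [aygn,festp] -> 15 lines: vdh zmyqa hgtl dbjfv utbk rdh aygn festp dtw xib slh jjkqk rqg sjuzr xkdq
Final line count: 15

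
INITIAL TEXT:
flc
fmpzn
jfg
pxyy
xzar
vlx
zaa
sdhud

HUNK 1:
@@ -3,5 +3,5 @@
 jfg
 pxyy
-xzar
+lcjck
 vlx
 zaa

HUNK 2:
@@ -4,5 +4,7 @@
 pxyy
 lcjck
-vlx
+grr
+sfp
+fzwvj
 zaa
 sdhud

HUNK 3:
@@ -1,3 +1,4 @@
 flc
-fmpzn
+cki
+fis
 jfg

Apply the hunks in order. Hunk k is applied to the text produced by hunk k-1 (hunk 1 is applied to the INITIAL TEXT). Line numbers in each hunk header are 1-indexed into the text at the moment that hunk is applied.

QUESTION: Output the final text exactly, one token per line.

Answer: flc
cki
fis
jfg
pxyy
lcjck
grr
sfp
fzwvj
zaa
sdhud

Derivation:
Hunk 1: at line 3 remove [xzar] add [lcjck] -> 8 lines: flc fmpzn jfg pxyy lcjck vlx zaa sdhud
Hunk 2: at line 4 remove [vlx] add [grr,sfp,fzwvj] -> 10 lines: flc fmpzn jfg pxyy lcjck grr sfp fzwvj zaa sdhud
Hunk 3: at line 1 remove [fmpzn] add [cki,fis] -> 11 lines: flc cki fis jfg pxyy lcjck grr sfp fzwvj zaa sdhud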